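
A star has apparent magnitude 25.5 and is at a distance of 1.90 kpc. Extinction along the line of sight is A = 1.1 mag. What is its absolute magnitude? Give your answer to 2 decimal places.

d = 1.90 kpc = 1900 pc
5 log₁₀(d/10 pc) = 5 log₁₀(1900) − 5 = 11.394
M = m − 5 log₁₀(d/10) − A = 25.5 − 11.394 − 1.1 = 13.006

M ≈ 13.01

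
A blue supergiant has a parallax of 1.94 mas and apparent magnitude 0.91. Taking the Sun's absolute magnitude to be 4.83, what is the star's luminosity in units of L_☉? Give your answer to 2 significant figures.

L/L_☉ ≈ 98000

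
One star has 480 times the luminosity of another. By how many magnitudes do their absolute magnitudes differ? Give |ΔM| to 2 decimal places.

Pogson: ΔM = −2.5 log₁₀(ratio) = −2.5 log₁₀(480) = −2.5 × 2.6812 = -6.703

|ΔM| ≈ 6.70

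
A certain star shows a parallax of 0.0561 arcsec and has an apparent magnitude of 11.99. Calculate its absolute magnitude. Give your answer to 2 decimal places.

M ≈ 10.73

d = 1/p = 1/0.0561″ = 17.83 pc
5 log₁₀(d/10 pc) = 5 log₁₀(17.83) − 5 = 1.255
M = m − 5 log₁₀(d/10) = 11.99 − 1.255 = 10.735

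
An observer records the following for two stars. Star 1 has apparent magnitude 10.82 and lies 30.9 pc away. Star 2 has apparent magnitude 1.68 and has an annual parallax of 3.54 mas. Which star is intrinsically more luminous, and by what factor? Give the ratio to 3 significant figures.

Star 1: M = m − 5 log₁₀ d + 5 = 10.82 − 5·1.4900 + 5 = 8.370
Star 2: p = 3.54 mas = 3.54×10^-3″ → d = 1/p = 282.5 pc
Star 2: M = m − 5 log₁₀ d + 5 = 1.68 − 5·2.4510 + 5 = -5.575
ΔM = M_1 − M_2 = 8.370 − (-5.575) = 13.945; smaller M is more luminous → Star 2.
L ratio = 10^(0.4 |ΔM|) = 10^5.578 = 378500

Star 2 is more luminous, by a factor of 379000.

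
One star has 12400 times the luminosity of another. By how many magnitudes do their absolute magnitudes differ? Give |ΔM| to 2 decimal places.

|ΔM| ≈ 10.23

Pogson: ΔM = −2.5 log₁₀(ratio) = −2.5 log₁₀(12400) = −2.5 × 4.0934 = -10.234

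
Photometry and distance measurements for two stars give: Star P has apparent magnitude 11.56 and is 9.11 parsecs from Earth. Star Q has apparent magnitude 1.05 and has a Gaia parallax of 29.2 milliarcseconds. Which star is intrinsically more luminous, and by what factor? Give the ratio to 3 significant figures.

Star Q is more luminous, by a factor of 226000.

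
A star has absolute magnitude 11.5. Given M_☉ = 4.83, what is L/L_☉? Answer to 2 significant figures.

L/L_☉ ≈ 2.1×10^-3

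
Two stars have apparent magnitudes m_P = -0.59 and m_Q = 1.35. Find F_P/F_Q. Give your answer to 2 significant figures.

Δm = -0.59 − (1.35) = -1.94
Flux ratio = 10^(−0.4 Δm) = 10^(−0.4 × -1.94) = 10^0.776 = 5.970

F_P/F_Q ≈ 6.0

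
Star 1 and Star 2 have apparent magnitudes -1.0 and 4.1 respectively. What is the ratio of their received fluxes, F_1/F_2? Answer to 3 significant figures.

Magnitude difference = -5.1
Flux ratio = 10^(−0.4 Δm) = 10^(−0.4 × -5.1) = 10^2.040 = 109.6

F_1/F_2 ≈ 110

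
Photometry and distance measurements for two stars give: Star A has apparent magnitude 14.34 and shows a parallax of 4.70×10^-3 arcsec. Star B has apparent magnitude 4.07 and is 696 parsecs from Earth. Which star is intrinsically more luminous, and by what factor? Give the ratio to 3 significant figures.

Star A: d = 1/p = 1/4.70×10^-3″ = 212.8 pc
Star A: M = m − 5 log₁₀ d + 5 = 14.34 − 5·2.3279 + 5 = 7.700
Star B: M = m − 5 log₁₀ d + 5 = 4.07 − 5·2.8426 + 5 = -5.143
ΔM = M_A − M_B = 7.700 − (-5.143) = 12.844; smaller M is more luminous → Star B.
L ratio = 10^(0.4 |ΔM|) = 10^5.137 = 137200

Star B is more luminous, by a factor of 137000.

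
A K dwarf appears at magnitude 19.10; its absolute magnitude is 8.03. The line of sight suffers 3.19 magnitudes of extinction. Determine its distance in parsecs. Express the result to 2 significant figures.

m − M = 5 log₁₀(d/10 pc) + A  ⇒  19.10 − (8.03) − 3.19 = 5 log₁₀(d/10)
7.880 = 5 log₁₀(d/10)
log₁₀ d = (m − M − A)/5 + 1 = 2.5760
d = 10^2.5760 = 376.7 pc

d ≈ 380 pc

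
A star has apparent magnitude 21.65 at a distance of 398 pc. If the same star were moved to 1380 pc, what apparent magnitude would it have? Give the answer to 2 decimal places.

Flux ∝ 1/d², so Δm = 5 log₁₀(d₂/d₁) = 5 log₁₀(1380/398) = 2.700
m₂ = m₁ + Δm = 21.65 + (2.700) = 24.350

m ≈ 24.35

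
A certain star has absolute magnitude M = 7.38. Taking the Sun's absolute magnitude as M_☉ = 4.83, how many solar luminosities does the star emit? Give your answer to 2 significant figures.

L/L_☉ ≈ 0.095

M − M_☉ = 7.38 − 4.83 = 2.550
L/L_☉ = 10^(−0.4 (M − M_☉)) = 10^-1.020 = 0.09550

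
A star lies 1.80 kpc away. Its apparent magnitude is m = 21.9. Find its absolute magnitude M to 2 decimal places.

d = 1.80 kpc = 1800 pc
5 log₁₀(d/10 pc) = 5 log₁₀(1800) − 5 = 11.276
M = m − 5 log₁₀(d/10) = 21.9 − 11.276 = 10.624

M ≈ 10.62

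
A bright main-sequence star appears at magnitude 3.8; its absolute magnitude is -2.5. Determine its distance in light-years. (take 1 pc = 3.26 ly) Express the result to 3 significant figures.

d ≈ 593 ly

μ = m − M = 6.300
m − M = 5 log₁₀ d − 5
log₁₀ d = (m − M)/5 + 1 = 2.2600
d = 10^2.2600 = 182.0 pc
= 593.2 ly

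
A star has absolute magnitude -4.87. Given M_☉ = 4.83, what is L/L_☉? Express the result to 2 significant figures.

M − M_☉ = -4.87 − 4.83 = -9.700
L/L_☉ = 10^(−0.4 (M − M_☉)) = 10^3.880 = 7586

L/L_☉ ≈ 7600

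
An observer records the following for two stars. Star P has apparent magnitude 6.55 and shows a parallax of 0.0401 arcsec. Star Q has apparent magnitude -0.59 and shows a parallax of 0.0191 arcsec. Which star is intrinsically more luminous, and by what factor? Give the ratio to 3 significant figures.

Star Q is more luminous, by a factor of 3160.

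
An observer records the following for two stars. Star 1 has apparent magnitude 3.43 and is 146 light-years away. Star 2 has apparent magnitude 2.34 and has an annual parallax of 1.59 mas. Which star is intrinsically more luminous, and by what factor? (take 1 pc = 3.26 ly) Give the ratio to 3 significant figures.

Star 1: d = 146 ly / 3.26 = 44.79 pc
Star 1: M = m − 5 log₁₀ d + 5 = 3.43 − 5·1.6511 + 5 = 0.174
Star 2: p = 1.59 mas = 1.59×10^-3″ → d = 1/p = 628.9 pc
Star 2: M = m − 5 log₁₀ d + 5 = 2.34 − 5·2.7986 + 5 = -6.653
ΔM = M_1 − M_2 = 0.174 − (-6.653) = 6.827; smaller M is more luminous → Star 2.
L ratio = 10^(0.4 |ΔM|) = 10^2.731 = 538.2

Star 2 is more luminous, by a factor of 538.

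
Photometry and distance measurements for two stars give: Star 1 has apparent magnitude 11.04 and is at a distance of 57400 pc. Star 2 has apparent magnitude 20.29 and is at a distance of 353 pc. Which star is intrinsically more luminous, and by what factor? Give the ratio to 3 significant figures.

Star 1: M = m − 5 log₁₀ d + 5 = 11.04 − 5·4.7589 + 5 = -7.755
Star 2: M = m − 5 log₁₀ d + 5 = 20.29 − 5·2.5478 + 5 = 12.551
ΔM = M_1 − M_2 = -7.755 − (12.551) = -20.306; smaller M is more luminous → Star 1.
L ratio = 10^(0.4 |ΔM|) = 10^8.122 = 1.325×10^8

Star 1 is more luminous, by a factor of 1.33×10^8.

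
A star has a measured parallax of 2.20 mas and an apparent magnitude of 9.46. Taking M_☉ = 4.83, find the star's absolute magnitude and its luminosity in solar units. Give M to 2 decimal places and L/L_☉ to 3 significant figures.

M ≈ 1.17; L/L_☉ ≈ 29.1

d = 1/p = 1000/2.20 mas = 454.5 pc
M = m − 5 log₁₀ d + 5 = 9.46 − 5·2.6576 + 5 = 1.172
M − M_☉ = 1.172 − 4.83 = -3.658
L/L_☉ = 10^(−0.4 × -3.658) = 29.05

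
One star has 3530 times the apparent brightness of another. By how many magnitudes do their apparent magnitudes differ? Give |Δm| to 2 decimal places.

Pogson: Δm = −2.5 log₁₀(ratio) = −2.5 log₁₀(3530) = −2.5 × 3.5478 = -8.869

|Δm| ≈ 8.87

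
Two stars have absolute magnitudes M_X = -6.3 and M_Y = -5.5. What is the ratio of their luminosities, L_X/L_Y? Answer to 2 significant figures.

L_X/L_Y ≈ 2.1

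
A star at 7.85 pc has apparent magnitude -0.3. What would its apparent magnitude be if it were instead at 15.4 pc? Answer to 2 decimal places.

Flux ∝ 1/d², so Δm = 5 log₁₀(d₂/d₁) = 5 log₁₀(15.4/7.85) = 1.463
m₂ = m₁ + Δm = -0.3 + (1.463) = 1.163

m ≈ 1.16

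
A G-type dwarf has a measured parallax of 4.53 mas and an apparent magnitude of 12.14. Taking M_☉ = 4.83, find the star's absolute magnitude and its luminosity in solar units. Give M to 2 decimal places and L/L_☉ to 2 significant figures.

d = 1/p = 1000/4.53 mas = 220.8 pc
M = m − 5 log₁₀ d + 5 = 12.14 − 5·2.3439 + 5 = 5.420
M − M_☉ = 5.420 − 4.83 = 0.590
L/L_☉ = 10^(−0.4 × 0.590) = 0.5805

M ≈ 5.42; L/L_☉ ≈ 0.58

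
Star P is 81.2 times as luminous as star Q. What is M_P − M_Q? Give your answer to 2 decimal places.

Pogson: ΔM = −2.5 log₁₀(ratio) = −2.5 log₁₀(81.2) = −2.5 × 1.9096 = -4.774
Star P is brighter, so it has the smaller magnitude: the difference is negative.

M_P − M_Q ≈ -4.77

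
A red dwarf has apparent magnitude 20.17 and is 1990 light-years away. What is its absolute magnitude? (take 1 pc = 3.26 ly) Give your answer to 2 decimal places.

M ≈ 11.24

d = 1990 ly / 3.26 = 610.4 pc
5 log₁₀(d/10 pc) = 5 log₁₀(610.4) − 5 = 8.928
M = m − 5 log₁₀(d/10) = 20.17 − 8.928 = 11.242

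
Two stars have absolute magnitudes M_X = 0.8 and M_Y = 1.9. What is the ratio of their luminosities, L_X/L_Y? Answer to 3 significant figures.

L_X/L_Y ≈ 2.75

ΔM = M_X − M_Y = -1.1
L_X/L_Y = 10^(−0.4 ΔM) = 10^0.440 = 2.754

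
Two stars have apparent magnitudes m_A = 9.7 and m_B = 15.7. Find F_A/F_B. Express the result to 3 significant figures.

F_A/F_B ≈ 251

Δm = 9.7 − (15.7) = -6.0
Flux ratio = 10^(−0.4 Δm) = 10^(−0.4 × -6.0) = 10^2.400 = 251.2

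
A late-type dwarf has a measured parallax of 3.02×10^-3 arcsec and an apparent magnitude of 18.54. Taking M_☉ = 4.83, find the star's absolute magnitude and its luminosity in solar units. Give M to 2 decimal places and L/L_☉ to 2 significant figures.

d = 1/p = 1/3.02×10^-3″ = 331.1 pc
M = m − 5 log₁₀ d + 5 = 18.54 − 5·2.5200 + 5 = 10.940
M − M_☉ = 10.940 − 4.83 = 6.110
L/L_☉ = 10^(−0.4 × 6.110) = 3.597×10^-3

M ≈ 10.94; L/L_☉ ≈ 3.6×10^-3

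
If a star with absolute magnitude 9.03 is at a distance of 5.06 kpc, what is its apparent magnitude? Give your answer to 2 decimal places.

d = 5.06 kpc = 5060 pc
m = M + 5 log₁₀ d − 5 = 9.03 + 5·3.7042 − 5 = 22.551

m ≈ 22.55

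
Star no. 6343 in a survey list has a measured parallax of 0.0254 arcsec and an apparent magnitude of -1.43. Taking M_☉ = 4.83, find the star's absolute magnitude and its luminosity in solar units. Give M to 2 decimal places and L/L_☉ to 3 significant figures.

d = 1/p = 1/0.0254″ = 39.37 pc
M = m − 5 log₁₀ d + 5 = -1.43 − 5·1.5952 + 5 = -4.406
M − M_☉ = -4.406 − 4.83 = -9.236
L/L_☉ = 10^(−0.4 × -9.236) = 4947

M ≈ -4.41; L/L_☉ ≈ 4950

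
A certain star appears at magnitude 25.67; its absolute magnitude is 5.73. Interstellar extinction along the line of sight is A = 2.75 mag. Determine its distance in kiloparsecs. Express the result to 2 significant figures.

d ≈ 27 kpc

m − M = 5 log₁₀(d/10 pc) + A  ⇒  25.67 − (5.73) − 2.75 = 5 log₁₀(d/10)
17.190 = 5 log₁₀(d/10)
log₁₀ d = (m − M − A)/5 + 1 = 4.4380
d = 10^4.4380 = 27420 pc
= 27.42 kpc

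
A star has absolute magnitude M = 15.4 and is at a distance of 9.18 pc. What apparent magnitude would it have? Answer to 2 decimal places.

m = M + 5 log₁₀ d − 5 = 15.4 + 5·0.9628 − 5 = 15.214

m ≈ 15.21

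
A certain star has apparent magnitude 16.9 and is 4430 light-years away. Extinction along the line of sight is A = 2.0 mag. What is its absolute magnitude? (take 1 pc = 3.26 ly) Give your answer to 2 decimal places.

M ≈ 4.23

d = 4430 ly / 3.26 = 1359 pc
5 log₁₀(d/10 pc) = 5 log₁₀(1359) − 5 = 10.666
M = m − 5 log₁₀(d/10) − A = 16.9 − 10.666 − 2.0 = 4.234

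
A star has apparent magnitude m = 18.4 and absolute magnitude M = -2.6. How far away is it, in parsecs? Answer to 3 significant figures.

Distance modulus: m − M = 18.4 − (-2.6) = 21.000
m − M = 5 log₁₀ d − 5
log₁₀ d = (m − M)/5 + 1 = 5.2000
d = 10^5.2000 = 158500 pc

d ≈ 158000 pc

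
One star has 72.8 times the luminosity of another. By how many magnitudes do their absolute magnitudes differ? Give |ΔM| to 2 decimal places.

Pogson: ΔM = −2.5 log₁₀(ratio) = −2.5 log₁₀(72.8) = −2.5 × 1.8621 = -4.655

|ΔM| ≈ 4.66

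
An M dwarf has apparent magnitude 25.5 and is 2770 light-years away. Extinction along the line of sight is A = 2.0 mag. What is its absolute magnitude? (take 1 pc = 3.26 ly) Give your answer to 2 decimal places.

M ≈ 13.85

d = 2770 ly / 3.26 = 849.7 pc
5 log₁₀(d/10 pc) = 5 log₁₀(849.7) − 5 = 9.646
M = m − 5 log₁₀(d/10) − A = 25.5 − 9.646 − 2.0 = 13.854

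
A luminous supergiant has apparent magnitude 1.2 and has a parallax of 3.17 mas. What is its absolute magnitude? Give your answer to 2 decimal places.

p = 3.17 mas = 3.17×10^-3″ → d = 1/p = 315.5 pc
5 log₁₀(d/10 pc) = 5 log₁₀(315.5) − 5 = 7.495
M = m − 5 log₁₀(d/10) = 1.2 − 7.495 = -6.295

M ≈ -6.29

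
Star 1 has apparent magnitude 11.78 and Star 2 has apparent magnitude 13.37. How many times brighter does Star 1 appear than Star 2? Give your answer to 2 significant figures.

4.3

Magnitude difference = -1.59
Flux ratio = 10^(−0.4 Δm) = 10^(−0.4 × -1.59) = 10^0.636 = 4.325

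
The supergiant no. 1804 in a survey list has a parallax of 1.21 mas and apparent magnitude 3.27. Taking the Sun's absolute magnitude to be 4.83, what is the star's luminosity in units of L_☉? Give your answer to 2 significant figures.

d = 1/p = 1000/1.21 mas = 826.4 pc
M = m − 5 log₁₀ d + 5 = 3.27 − 5·2.9172 + 5 = -6.316
M − M_☉ = -6.316 − 4.83 = -11.146
L/L_☉ = 10^(−0.4 × -11.146) = 28740

L/L_☉ ≈ 29000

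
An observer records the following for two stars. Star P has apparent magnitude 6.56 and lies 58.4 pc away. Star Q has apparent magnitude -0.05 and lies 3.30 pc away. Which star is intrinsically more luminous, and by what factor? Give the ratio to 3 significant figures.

Star P: M = m − 5 log₁₀ d + 5 = 6.56 − 5·1.7664 + 5 = 2.728
Star Q: M = m − 5 log₁₀ d + 5 = -0.05 − 5·0.5185 + 5 = 2.357
ΔM = M_P − M_Q = 2.728 − (2.357) = 0.371; smaller M is more luminous → Star Q.
L ratio = 10^(0.4 |ΔM|) = 10^0.148 = 1.407

Star Q is more luminous, by a factor of 1.41.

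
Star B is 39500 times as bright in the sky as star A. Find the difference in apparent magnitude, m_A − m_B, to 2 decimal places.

Pogson: Δm = −2.5 log₁₀(ratio) = −2.5 log₁₀(39500) = −2.5 × 4.5966 = -11.491
Star B is brighter so has the smaller magnitude: m_A − m_B is positive.

m_A − m_B ≈ 11.49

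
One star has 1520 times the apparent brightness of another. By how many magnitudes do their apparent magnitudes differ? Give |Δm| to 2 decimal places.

|Δm| ≈ 7.95

Pogson: Δm = −2.5 log₁₀(ratio) = −2.5 log₁₀(1520) = −2.5 × 3.1818 = -7.955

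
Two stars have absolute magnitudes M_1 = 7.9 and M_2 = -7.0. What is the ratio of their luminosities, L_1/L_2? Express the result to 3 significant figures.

L_1/L_2 ≈ 1.10×10^-6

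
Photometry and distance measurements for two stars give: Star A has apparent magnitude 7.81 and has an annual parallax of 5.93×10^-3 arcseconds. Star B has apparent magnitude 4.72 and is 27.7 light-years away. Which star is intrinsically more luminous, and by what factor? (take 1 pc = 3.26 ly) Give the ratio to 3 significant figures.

Star A is more luminous, by a factor of 22.9.

Star A: d = 1/p = 1/5.93×10^-3″ = 168.6 pc
Star A: M = m − 5 log₁₀ d + 5 = 7.81 − 5·2.2269 + 5 = 1.675
Star B: d = 27.7 ly / 3.26 = 8.497 pc
Star B: M = m − 5 log₁₀ d + 5 = 4.72 − 5·0.9293 + 5 = 5.074
ΔM = M_A − M_B = 1.675 − (5.074) = -3.398; smaller M is more luminous → Star A.
L ratio = 10^(0.4 |ΔM|) = 10^1.359 = 22.88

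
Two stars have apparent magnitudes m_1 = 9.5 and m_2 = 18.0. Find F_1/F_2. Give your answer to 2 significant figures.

Magnitude difference = -8.5
Flux ratio = 10^(−0.4 Δm) = 10^(−0.4 × -8.5) = 10^3.400 = 2512

F_1/F_2 ≈ 2500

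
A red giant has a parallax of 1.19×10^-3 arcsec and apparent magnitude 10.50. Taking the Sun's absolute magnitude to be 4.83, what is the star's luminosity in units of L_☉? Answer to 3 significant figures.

d = 1/p = 1/1.19×10^-3″ = 840.3 pc
M = m − 5 log₁₀ d + 5 = 10.50 − 5·2.9245 + 5 = 0.878
M − M_☉ = 0.878 − 4.83 = -3.952
L/L_☉ = 10^(−0.4 × -3.952) = 38.10

L/L_☉ ≈ 38.1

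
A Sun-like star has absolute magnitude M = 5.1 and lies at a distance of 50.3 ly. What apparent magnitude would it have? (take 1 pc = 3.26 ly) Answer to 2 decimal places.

m ≈ 6.04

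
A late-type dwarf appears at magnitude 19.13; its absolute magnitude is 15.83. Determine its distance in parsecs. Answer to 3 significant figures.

d ≈ 45.7 pc

Distance modulus: m − M = 19.13 − (15.83) = 3.300
m − M = 5 log₁₀ d − 5
log₁₀ d = (m − M)/5 + 1 = 1.6600
d = 10^1.6600 = 45.71 pc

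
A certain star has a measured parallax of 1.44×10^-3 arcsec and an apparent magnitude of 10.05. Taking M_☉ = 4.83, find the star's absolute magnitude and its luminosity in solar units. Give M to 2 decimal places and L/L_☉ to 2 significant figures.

d = 1/p = 1/1.44×10^-3″ = 694.4 pc
M = m − 5 log₁₀ d + 5 = 10.05 − 5·2.8416 + 5 = 0.842
M − M_☉ = 0.842 − 4.83 = -3.988
L/L_☉ = 10^(−0.4 × -3.988) = 39.38

M ≈ 0.84; L/L_☉ ≈ 39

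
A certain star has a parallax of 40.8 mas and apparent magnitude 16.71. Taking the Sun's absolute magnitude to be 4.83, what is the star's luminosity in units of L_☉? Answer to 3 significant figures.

L/L_☉ ≈ 1.06×10^-4

d = 1/p = 1000/40.8 mas = 24.51 pc
M = m − 5 log₁₀ d + 5 = 16.71 − 5·1.3893 + 5 = 14.763
M − M_☉ = 14.763 − 4.83 = 9.933
L/L_☉ = 10^(−0.4 × 9.933) = 1.063×10^-4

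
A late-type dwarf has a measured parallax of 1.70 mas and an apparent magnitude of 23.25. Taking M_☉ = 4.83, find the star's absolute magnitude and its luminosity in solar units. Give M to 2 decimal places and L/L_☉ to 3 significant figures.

d = 1/p = 1000/1.70 mas = 588.2 pc
M = m − 5 log₁₀ d + 5 = 23.25 − 5·2.7696 + 5 = 14.402
M − M_☉ = 14.402 − 4.83 = 9.572
L/L_☉ = 10^(−0.4 × 9.572) = 1.483×10^-4

M ≈ 14.40; L/L_☉ ≈ 1.48×10^-4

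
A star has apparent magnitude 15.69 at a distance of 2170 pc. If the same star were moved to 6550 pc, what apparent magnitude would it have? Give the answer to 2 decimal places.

m ≈ 18.09

Flux ∝ 1/d², so Δm = 5 log₁₀(d₂/d₁) = 5 log₁₀(6550/2170) = 2.399
m₂ = m₁ + Δm = 15.69 + (2.399) = 18.089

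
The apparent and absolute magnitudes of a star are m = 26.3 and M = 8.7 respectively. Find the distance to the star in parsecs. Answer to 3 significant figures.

Distance modulus: m − M = 26.3 − (8.7) = 17.600
m − M = 5 log₁₀ d − 5
log₁₀ d = (m − M)/5 + 1 = 4.5200
d = 10^4.5200 = 33110 pc

d ≈ 33100 pc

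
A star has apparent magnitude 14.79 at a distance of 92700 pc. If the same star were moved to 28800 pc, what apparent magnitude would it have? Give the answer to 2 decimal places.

m ≈ 12.25

Flux ∝ 1/d², so Δm = 5 log₁₀(d₂/d₁) = 5 log₁₀(28800/92700) = -2.538
m₂ = m₁ + Δm = 14.79 + (-2.538) = 12.252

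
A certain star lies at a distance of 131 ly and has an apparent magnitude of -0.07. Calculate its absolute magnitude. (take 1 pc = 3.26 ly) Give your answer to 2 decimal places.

d = 131 ly / 3.26 = 40.18 pc
5 log₁₀(d/10 pc) = 5 log₁₀(40.18) − 5 = 3.020
M = m − 5 log₁₀(d/10) = -0.07 − 3.020 = -3.090

M ≈ -3.09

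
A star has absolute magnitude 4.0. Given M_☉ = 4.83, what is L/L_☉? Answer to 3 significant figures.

M − M_☉ = 4.0 − 4.83 = -0.830
L/L_☉ = 10^(−0.4 (M − M_☉)) = 10^0.332 = 2.148

L/L_☉ ≈ 2.15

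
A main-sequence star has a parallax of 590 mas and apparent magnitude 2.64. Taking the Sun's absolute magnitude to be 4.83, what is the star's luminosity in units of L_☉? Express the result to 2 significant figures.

L/L_☉ ≈ 0.22

d = 1/p = 1000/590 mas = 1.695 pc
M = m − 5 log₁₀ d + 5 = 2.64 − 5·0.2291 + 5 = 6.494
M − M_☉ = 6.494 − 4.83 = 1.664
L/L_☉ = 10^(−0.4 × 1.664) = 0.2159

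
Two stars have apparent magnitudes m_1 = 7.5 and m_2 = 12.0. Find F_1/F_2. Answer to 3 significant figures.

F_1/F_2 ≈ 63.1

Magnitude difference = -4.5
Flux ratio = 10^(−0.4 Δm) = 10^(−0.4 × -4.5) = 10^1.800 = 63.10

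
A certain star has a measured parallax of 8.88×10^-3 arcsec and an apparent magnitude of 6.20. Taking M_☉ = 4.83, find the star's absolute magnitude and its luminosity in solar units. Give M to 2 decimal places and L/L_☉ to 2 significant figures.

M ≈ 0.94; L/L_☉ ≈ 36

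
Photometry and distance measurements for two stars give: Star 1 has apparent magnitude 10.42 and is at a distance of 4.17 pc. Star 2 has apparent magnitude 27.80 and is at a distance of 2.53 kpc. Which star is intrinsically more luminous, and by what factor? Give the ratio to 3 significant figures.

Star 1: M = m − 5 log₁₀ d + 5 = 10.42 − 5·0.6201 + 5 = 12.319
Star 2: d = 2.53 kpc = 2530 pc
Star 2: M = m − 5 log₁₀ d + 5 = 27.80 − 5·3.4031 + 5 = 15.784
ΔM = M_1 − M_2 = 12.319 − (15.784) = -3.465; smaller M is more luminous → Star 1.
L ratio = 10^(0.4 |ΔM|) = 10^1.386 = 24.32

Star 1 is more luminous, by a factor of 24.3.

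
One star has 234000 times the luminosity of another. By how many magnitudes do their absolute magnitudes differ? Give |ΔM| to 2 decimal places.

|ΔM| ≈ 13.42

Pogson: ΔM = −2.5 log₁₀(ratio) = −2.5 log₁₀(234000) = −2.5 × 5.3692 = -13.423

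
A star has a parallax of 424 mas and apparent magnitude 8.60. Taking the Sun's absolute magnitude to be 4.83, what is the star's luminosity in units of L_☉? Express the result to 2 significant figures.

L/L_☉ ≈ 1.7×10^-3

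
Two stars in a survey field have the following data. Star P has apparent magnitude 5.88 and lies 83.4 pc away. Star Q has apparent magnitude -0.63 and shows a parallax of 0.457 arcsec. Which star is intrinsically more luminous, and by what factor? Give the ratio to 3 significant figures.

Star P is more luminous, by a factor of 3.62.

Star P: M = m − 5 log₁₀ d + 5 = 5.88 − 5·1.9212 + 5 = 1.274
Star Q: d = 1/p = 1/0.457″ = 2.188 pc
Star Q: M = m − 5 log₁₀ d + 5 = -0.63 − 5·0.3401 + 5 = 2.670
ΔM = M_P − M_Q = 1.274 − (2.670) = -1.395; smaller M is more luminous → Star P.
L ratio = 10^(0.4 |ΔM|) = 10^0.558 = 3.615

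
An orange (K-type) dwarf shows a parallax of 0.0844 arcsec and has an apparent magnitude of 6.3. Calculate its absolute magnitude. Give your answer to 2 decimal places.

M ≈ 5.93

d = 1/p = 1/0.0844″ = 11.85 pc
5 log₁₀(d/10 pc) = 5 log₁₀(11.85) − 5 = 0.368
M = m − 5 log₁₀(d/10) = 6.3 − 0.368 = 5.932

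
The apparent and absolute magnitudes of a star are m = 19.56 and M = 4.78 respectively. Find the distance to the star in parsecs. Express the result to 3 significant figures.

μ = m − M = 14.780
m − M = 5 log₁₀ d − 5
log₁₀ d = (m − M)/5 + 1 = 3.9560
d = 10^3.9560 = 9036 pc

d ≈ 9040 pc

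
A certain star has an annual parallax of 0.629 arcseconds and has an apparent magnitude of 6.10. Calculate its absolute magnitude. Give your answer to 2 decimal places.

d = 1/p = 1/0.629″ = 1.590 pc
5 log₁₀(d/10 pc) = 5 log₁₀(1.590) − 5 = -3.993
M = m − 5 log₁₀(d/10) = 6.10 + 3.993 = 10.093

M ≈ 10.09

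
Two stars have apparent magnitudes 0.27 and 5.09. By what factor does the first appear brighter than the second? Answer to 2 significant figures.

85

Δm = 0.27 − (5.09) = -4.82
Flux ratio = 10^(−0.4 Δm) = 10^(−0.4 × -4.82) = 10^1.928 = 84.72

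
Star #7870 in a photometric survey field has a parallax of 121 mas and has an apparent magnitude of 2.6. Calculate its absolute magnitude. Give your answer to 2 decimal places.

p = 121 mas = 0.121″ → d = 1/p = 8.264 pc
5 log₁₀(d/10 pc) = 5 log₁₀(8.264) − 5 = -0.414
M = m − 5 log₁₀(d/10) = 2.6 + 0.414 = 3.014

M ≈ 3.01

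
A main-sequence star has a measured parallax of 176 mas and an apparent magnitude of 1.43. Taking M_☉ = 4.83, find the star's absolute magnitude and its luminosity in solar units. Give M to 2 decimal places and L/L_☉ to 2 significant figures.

d = 1/p = 1000/176 mas = 5.682 pc
M = m − 5 log₁₀ d + 5 = 1.43 − 5·0.7545 + 5 = 2.658
M − M_☉ = 2.658 − 4.83 = -2.172
L/L_☉ = 10^(−0.4 × -2.172) = 7.396

M ≈ 2.66; L/L_☉ ≈ 7.4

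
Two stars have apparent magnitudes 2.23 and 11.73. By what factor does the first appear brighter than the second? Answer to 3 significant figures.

6310

Δm = 2.23 − (11.73) = -9.50
Flux ratio = 10^(−0.4 Δm) = 10^(−0.4 × -9.50) = 10^3.800 = 6310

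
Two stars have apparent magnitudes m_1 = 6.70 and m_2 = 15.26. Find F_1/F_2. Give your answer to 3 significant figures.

Δm = 6.70 − (15.26) = -8.56
Flux ratio = 10^(−0.4 Δm) = 10^(−0.4 × -8.56) = 10^3.424 = 2655

F_1/F_2 ≈ 2650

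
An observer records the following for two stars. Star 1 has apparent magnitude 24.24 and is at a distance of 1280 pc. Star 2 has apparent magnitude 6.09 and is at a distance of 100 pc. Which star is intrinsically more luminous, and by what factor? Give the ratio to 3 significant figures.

Star 1: M = m − 5 log₁₀ d + 5 = 24.24 − 5·3.1072 + 5 = 13.704
Star 2: M = m − 5 log₁₀ d + 5 = 6.09 − 5·2.0000 + 5 = 1.090
ΔM = M_1 − M_2 = 13.704 − (1.090) = 12.614; smaller M is more luminous → Star 2.
L ratio = 10^(0.4 |ΔM|) = 10^5.046 = 111100

Star 2 is more luminous, by a factor of 111000.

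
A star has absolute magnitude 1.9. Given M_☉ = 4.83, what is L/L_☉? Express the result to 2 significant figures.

L/L_☉ ≈ 15

M − M_☉ = 1.9 − 4.83 = -2.930
L/L_☉ = 10^(−0.4 (M − M_☉)) = 10^1.172 = 14.86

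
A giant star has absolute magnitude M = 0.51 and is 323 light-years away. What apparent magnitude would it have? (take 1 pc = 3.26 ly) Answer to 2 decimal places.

m ≈ 5.49

d = 323 ly / 3.26 = 99.08 pc
m = M + 5 log₁₀ d − 5 = 0.51 + 5·1.9960 − 5 = 5.490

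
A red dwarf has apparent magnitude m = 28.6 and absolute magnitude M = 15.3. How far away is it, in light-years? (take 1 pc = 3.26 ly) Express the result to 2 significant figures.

Distance modulus: m − M = 28.6 − (15.3) = 13.300
m − M = 5 log₁₀ d − 5
log₁₀ d = (m − M)/5 + 1 = 3.6600
d = 10^3.6600 = 4571 pc
= 14900 ly

d ≈ 15000 ly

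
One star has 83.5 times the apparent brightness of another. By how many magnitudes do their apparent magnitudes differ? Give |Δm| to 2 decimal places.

|Δm| ≈ 4.80

Pogson: Δm = −2.5 log₁₀(ratio) = −2.5 log₁₀(83.5) = −2.5 × 1.9217 = -4.804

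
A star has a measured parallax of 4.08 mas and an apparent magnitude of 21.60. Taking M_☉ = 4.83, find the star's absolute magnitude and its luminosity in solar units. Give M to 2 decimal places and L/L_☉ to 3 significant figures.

M ≈ 14.65; L/L_☉ ≈ 1.18×10^-4

d = 1/p = 1000/4.08 mas = 245.1 pc
M = m − 5 log₁₀ d + 5 = 21.60 − 5·2.3893 + 5 = 14.653
M − M_☉ = 14.653 − 4.83 = 9.823
L/L_☉ = 10^(−0.4 × 9.823) = 1.177×10^-4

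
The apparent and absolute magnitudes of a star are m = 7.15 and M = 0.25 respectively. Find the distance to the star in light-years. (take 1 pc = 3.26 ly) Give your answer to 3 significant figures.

d ≈ 782 ly

μ = m − M = 6.900
m − M = 5 log₁₀ d − 5
log₁₀ d = (m − M)/5 + 1 = 2.3800
d = 10^2.3800 = 239.9 pc
= 782.0 ly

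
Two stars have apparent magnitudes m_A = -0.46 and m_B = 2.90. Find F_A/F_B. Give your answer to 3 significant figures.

Magnitude difference = -3.36
Flux ratio = 10^(−0.4 Δm) = 10^(−0.4 × -3.36) = 10^1.344 = 22.08

F_A/F_B ≈ 22.1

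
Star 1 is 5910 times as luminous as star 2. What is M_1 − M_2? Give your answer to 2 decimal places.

Pogson: ΔM = −2.5 log₁₀(ratio) = −2.5 log₁₀(5910) = −2.5 × 3.7716 = -9.429
Star 1 is brighter, so it has the smaller magnitude: the difference is negative.

M_1 − M_2 ≈ -9.43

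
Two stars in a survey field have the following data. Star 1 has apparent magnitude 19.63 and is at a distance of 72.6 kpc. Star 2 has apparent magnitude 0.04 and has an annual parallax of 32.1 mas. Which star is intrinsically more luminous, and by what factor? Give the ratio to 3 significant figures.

Star 2 is more luminous, by a factor of 12.6.

Star 1: d = 72.6 kpc = 72600 pc
Star 1: M = m − 5 log₁₀ d + 5 = 19.63 − 5·4.8609 + 5 = 0.325
Star 2: p = 32.1 mas = 0.0321″ → d = 1/p = 31.15 pc
Star 2: M = m − 5 log₁₀ d + 5 = 0.04 − 5·1.4935 + 5 = -2.427
ΔM = M_1 − M_2 = 0.325 − (-2.427) = 2.753; smaller M is more luminous → Star 2.
L ratio = 10^(0.4 |ΔM|) = 10^1.101 = 12.62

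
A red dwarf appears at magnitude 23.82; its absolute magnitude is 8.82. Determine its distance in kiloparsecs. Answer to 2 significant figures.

μ = m − M = 15.000
m − M = 5 log₁₀ d − 5
log₁₀ d = (m − M)/5 + 1 = 4.0000
d = 10^4.0000 = 10000 pc
= 10.00 kpc

d ≈ 10 kpc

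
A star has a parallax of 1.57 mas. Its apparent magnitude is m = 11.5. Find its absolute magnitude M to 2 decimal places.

M ≈ 2.48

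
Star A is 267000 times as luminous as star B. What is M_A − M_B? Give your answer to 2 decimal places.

M_A − M_B ≈ -13.57

Pogson: ΔM = −2.5 log₁₀(ratio) = −2.5 log₁₀(267000) = −2.5 × 5.4265 = -13.566
Star A is brighter, so it has the smaller magnitude: the difference is negative.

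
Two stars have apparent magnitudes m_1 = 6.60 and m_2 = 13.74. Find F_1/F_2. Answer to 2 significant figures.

Magnitude difference = -7.14
Flux ratio = 10^(−0.4 Δm) = 10^(−0.4 × -7.14) = 10^2.856 = 717.8

F_1/F_2 ≈ 720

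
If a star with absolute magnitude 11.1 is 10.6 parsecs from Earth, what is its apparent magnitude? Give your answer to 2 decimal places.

m = M + 5 log₁₀ d − 5 = 11.1 + 5·1.0253 − 5 = 11.227

m ≈ 11.23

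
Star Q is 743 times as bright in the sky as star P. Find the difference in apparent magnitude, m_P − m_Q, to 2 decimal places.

Pogson: Δm = −2.5 log₁₀(ratio) = −2.5 log₁₀(743) = −2.5 × 2.8710 = -7.177
Star Q is brighter so has the smaller magnitude: m_P − m_Q is positive.

m_P − m_Q ≈ 7.18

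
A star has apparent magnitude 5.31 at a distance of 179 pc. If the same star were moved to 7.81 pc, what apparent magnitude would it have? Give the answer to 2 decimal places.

m ≈ -1.49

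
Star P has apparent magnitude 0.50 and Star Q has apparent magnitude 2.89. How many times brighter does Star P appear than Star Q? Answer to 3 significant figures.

9.04

Δm = 0.50 − (2.89) = -2.39
Flux ratio = 10^(−0.4 Δm) = 10^(−0.4 × -2.39) = 10^0.956 = 9.036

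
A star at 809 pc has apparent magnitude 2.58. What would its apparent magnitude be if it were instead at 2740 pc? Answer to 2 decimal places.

m ≈ 5.23

Flux ∝ 1/d², so Δm = 5 log₁₀(d₂/d₁) = 5 log₁₀(2740/809) = 2.649
m₂ = m₁ + Δm = 2.58 + (2.649) = 5.229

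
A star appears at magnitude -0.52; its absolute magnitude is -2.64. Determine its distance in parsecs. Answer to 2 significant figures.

d ≈ 27 pc

Distance modulus: m − M = -0.52 − (-2.64) = 2.120
m − M = 5 log₁₀ d − 5
log₁₀ d = (m − M)/5 + 1 = 1.4240
d = 10^1.4240 = 26.55 pc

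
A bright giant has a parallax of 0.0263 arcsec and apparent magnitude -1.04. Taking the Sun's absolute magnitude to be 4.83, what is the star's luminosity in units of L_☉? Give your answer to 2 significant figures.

L/L_☉ ≈ 3200

d = 1/p = 1/0.0263″ = 38.02 pc
M = m − 5 log₁₀ d + 5 = -1.04 − 5·1.5800 + 5 = -3.940
M − M_☉ = -3.940 − 4.83 = -8.770
L/L_☉ = 10^(−0.4 × -8.770) = 3222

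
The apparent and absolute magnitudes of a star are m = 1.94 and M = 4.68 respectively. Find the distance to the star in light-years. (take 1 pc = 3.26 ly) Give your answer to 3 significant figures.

μ = m − M = -2.740
m − M = 5 log₁₀ d − 5
log₁₀ d = (m − M)/5 + 1 = 0.4520
d = 10^0.4520 = 2.831 pc
= 9.230 ly

d ≈ 9.23 ly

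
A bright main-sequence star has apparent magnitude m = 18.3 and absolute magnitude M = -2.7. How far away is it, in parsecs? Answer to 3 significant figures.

μ = m − M = 21.000
m − M = 5 log₁₀ d − 5
log₁₀ d = (m − M)/5 + 1 = 5.2000
d = 10^5.2000 = 158500 pc

d ≈ 158000 pc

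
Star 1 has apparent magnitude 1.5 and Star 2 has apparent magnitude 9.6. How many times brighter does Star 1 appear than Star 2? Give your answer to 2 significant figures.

1700

Δm = 1.5 − (9.6) = -8.1
Flux ratio = 10^(−0.4 Δm) = 10^(−0.4 × -8.1) = 10^3.240 = 1738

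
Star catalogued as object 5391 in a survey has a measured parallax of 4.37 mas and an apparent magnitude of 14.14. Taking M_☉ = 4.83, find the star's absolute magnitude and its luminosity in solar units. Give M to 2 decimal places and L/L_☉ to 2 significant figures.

M ≈ 7.34; L/L_☉ ≈ 0.099

d = 1/p = 1000/4.37 mas = 228.8 pc
M = m − 5 log₁₀ d + 5 = 14.14 − 5·2.3595 + 5 = 7.342
M − M_☉ = 7.342 − 4.83 = 2.512
L/L_☉ = 10^(−0.4 × 2.512) = 0.09886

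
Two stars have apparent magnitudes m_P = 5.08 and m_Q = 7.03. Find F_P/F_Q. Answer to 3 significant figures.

F_P/F_Q ≈ 6.03

Δm = 5.08 − (7.03) = -1.95
Flux ratio = 10^(−0.4 Δm) = 10^(−0.4 × -1.95) = 10^0.780 = 6.026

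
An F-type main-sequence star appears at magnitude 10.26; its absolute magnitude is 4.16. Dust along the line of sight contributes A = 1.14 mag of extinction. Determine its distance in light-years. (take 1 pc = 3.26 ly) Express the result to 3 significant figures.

d ≈ 320 ly

m − M = 5 log₁₀(d/10 pc) + A  ⇒  10.26 − (4.16) − 1.14 = 5 log₁₀(d/10)
4.960 = 5 log₁₀(d/10)
log₁₀ d = (m − M − A)/5 + 1 = 1.9920
d = 10^1.9920 = 98.17 pc
= 320.0 ly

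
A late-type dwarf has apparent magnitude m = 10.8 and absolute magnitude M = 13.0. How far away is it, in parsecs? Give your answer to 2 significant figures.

d ≈ 3.6 pc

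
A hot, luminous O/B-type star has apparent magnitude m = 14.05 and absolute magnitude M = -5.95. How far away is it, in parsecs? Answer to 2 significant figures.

d ≈ 100000 pc

μ = m − M = 20.000
m − M = 5 log₁₀ d − 5
log₁₀ d = (m − M)/5 + 1 = 5.0000
d = 10^5.0000 = 100000 pc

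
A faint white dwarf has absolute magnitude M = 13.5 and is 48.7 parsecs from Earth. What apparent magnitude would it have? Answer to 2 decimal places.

m = M + 5 log₁₀ d − 5 = 13.5 + 5·1.6875 − 5 = 16.938

m ≈ 16.94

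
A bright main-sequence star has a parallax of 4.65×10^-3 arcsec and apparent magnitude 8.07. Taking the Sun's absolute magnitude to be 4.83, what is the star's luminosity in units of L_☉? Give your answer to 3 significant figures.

L/L_☉ ≈ 23.4

d = 1/p = 1/4.65×10^-3″ = 215.1 pc
M = m − 5 log₁₀ d + 5 = 8.07 − 5·2.3325 + 5 = 1.407
M − M_☉ = 1.407 − 4.83 = -3.423
L/L_☉ = 10^(−0.4 × -3.423) = 23.39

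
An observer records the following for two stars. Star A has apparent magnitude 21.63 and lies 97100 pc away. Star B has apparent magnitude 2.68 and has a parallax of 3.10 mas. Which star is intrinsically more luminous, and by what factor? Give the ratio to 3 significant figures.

Star A: M = m − 5 log₁₀ d + 5 = 21.63 − 5·4.9872 + 5 = 1.694
Star B: p = 3.10 mas = 3.10×10^-3″ → d = 1/p = 322.6 pc
Star B: M = m − 5 log₁₀ d + 5 = 2.68 − 5·2.5086 + 5 = -4.863
ΔM = M_A − M_B = 1.694 − (-4.863) = 6.557; smaller M is more luminous → Star B.
L ratio = 10^(0.4 |ΔM|) = 10^2.623 = 419.6

Star B is more luminous, by a factor of 420.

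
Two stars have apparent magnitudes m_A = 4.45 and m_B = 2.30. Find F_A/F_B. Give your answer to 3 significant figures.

Magnitude difference = 2.15
Flux ratio = 10^(−0.4 Δm) = 10^(−0.4 × 2.15) = 10^-0.860 = 0.1380

F_A/F_B ≈ 0.138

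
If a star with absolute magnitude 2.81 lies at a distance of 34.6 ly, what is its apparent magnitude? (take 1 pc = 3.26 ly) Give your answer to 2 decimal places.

d = 34.6 ly / 3.26 = 10.61 pc
m = M + 5 log₁₀ d − 5 = 2.81 + 5·1.0259 − 5 = 2.939

m ≈ 2.94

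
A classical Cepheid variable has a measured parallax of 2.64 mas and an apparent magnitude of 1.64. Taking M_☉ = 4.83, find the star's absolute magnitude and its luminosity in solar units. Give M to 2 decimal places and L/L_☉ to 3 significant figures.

M ≈ -6.25; L/L_☉ ≈ 27100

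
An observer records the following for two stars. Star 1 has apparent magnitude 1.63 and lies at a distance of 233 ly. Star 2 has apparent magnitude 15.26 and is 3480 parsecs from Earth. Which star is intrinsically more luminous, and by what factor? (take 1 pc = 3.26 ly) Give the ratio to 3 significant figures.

Star 1 is more luminous, by a factor of 119.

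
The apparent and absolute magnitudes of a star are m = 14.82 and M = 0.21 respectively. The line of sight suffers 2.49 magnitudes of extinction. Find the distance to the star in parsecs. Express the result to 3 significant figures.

d ≈ 2650 pc

m − M = 5 log₁₀(d/10 pc) + A  ⇒  14.82 − (0.21) − 2.49 = 5 log₁₀(d/10)
12.120 = 5 log₁₀(d/10)
log₁₀ d = (m − M − A)/5 + 1 = 3.4240
d = 10^3.4240 = 2655 pc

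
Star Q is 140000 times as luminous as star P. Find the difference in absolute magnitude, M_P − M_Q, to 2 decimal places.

Pogson: ΔM = −2.5 log₁₀(ratio) = −2.5 log₁₀(140000) = −2.5 × 5.1461 = -12.865
Star Q is brighter so has the smaller magnitude: M_P − M_Q is positive.

M_P − M_Q ≈ 12.87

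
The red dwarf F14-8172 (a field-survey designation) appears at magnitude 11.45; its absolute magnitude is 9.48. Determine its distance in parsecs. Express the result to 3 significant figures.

d ≈ 24.8 pc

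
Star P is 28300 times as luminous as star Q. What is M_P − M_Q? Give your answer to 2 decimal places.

Pogson: ΔM = −2.5 log₁₀(ratio) = −2.5 log₁₀(28300) = −2.5 × 4.4518 = -11.129
Star P is brighter, so it has the smaller magnitude: the difference is negative.

M_P − M_Q ≈ -11.13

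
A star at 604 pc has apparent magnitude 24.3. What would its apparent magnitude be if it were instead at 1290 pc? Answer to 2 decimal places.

m ≈ 25.95

Flux ∝ 1/d², so Δm = 5 log₁₀(d₂/d₁) = 5 log₁₀(1290/604) = 1.648
m₂ = m₁ + Δm = 24.3 + (1.648) = 25.948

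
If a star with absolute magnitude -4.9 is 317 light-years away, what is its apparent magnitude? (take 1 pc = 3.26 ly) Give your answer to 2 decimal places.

m ≈ 0.04

d = 317 ly / 3.26 = 97.24 pc
m = M + 5 log₁₀ d − 5 = -4.9 + 5·1.9878 − 5 = 0.039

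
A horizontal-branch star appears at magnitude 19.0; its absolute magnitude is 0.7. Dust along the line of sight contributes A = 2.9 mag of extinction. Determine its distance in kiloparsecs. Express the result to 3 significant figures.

m − M = 5 log₁₀(d/10 pc) + A  ⇒  19.0 − (0.7) − 2.9 = 5 log₁₀(d/10)
15.400 = 5 log₁₀(d/10)
log₁₀ d = (m − M − A)/5 + 1 = 4.0800
d = 10^4.0800 = 12020 pc
= 12.02 kpc

d ≈ 12.0 kpc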